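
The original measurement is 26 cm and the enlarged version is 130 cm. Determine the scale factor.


Original length = 26 cm
Scaled length = 130 cm
Scale factor = 130 / 26
= 5

5


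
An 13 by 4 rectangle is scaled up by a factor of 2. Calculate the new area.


Original dimensions: 13 x 4
Enlargement factor = 2
New width = 13 * 2 = 26
New height = 4 * 2 = 8
New area = 26 * 8 = 208

208


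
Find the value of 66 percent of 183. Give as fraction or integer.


Compute 66% of 183
Convert percentage: 66% = 66/100
Multiply: 183 * 66/100
= 12078/100
= 6039/50

6039/50


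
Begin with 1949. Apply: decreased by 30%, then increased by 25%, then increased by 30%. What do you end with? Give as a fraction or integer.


Start: 1949
Step 1: decrease by 30% => multiply by 70/100
  1949 * 70/100 = 13643/10
Step 2: increase by 25% => multiply by 125/100
  13643/10 * 125/100 = 13643/8
Step 3: increase by 30% => multiply by 130/100
  13643/8 * 130/100 = 177359/80
Final value = 177359/80

177359/80


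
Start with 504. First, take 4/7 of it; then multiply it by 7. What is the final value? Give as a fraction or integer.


Start with 504.
Step 1: Take 4/7: 504 * 4/7 = 288
Step 2: Multiply by 7: 288 * 7 = 2016
Final result = 2016

2016


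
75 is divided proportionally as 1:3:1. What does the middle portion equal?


Ratio = 1:3:1
Total parts = 1 + 3 + 1 = 5
Value per part = 75 / 5 = 15
First share = 1 * 15 = 15
Middle share = 3 * 15 = 45
Third share = 1 * 15 = 15

45


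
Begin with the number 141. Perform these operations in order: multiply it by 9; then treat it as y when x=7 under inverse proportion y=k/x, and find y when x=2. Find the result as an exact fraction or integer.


Start with 141.
Step 1: Multiply by 9: 141 * 9 = 1269
Step 2: Inverse prop: k = (1269)*7; new y = k/2 = 1269*7/2 = 8883/2
Final result = 8883/2

8883/2


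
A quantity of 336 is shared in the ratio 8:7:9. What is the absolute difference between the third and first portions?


Total parts = 8 + 7 + 9 = 24
Value per part = 336 / 24 = 14
Shares: 8*14=112, 7*14=98, 9*14=126
Third share = 126, first share = 112
Difference = |126 - 112| = 14

14


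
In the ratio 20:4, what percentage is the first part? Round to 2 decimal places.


Total parts = 20 + 4 = 24
First part fraction = 20/24
Percentage = (20/24) * 100
= 0.833333 * 100
= 83.33%

83.33


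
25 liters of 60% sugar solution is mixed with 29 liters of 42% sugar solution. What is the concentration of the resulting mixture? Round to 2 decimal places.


Solute in mixture 1 = 60% of 25 L = 25*60/100 = 15 L
Solute in mixture 2 = 42% of 29 L = 29*42/100 = 609/50 L
Total solute = 15 + 609/50 = 1359/50 L
Total volume = 25 + 29 = 54 L
Final concentration = 1359/50/54 * 100 = 50.33%

50.33


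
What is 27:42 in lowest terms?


Find GCD(27, 42)
GCD = 3
Divide both by 3: 27/3 = 9, 42/3 = 14
Simplified ratio = 9:14

9:14


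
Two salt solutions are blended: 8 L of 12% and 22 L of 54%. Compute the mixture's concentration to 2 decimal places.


Solute in mixture 1 = 12% of 8 L = 8*12/100 = 24/25 L
Solute in mixture 2 = 54% of 22 L = 22*54/100 = 297/25 L
Total solute = 24/25 + 297/25 = 321/25 L
Total volume = 8 + 22 = 30 L
Final concentration = 321/25/30 * 100 = 42.80%

42.80


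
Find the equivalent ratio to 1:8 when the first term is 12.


Original ratio: 1:8
First term target: 12
Scale factor = 12 / 1 = 12
Multiply second term: 8 * 12 = 96
Equivalent ratio = 12:96

12:96


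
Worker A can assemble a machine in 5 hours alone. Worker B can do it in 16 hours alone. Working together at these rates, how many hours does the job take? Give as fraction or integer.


Rate of A = 1/5 job per hour
Rate of B = 1/16 job per hour
Combined rate = 1/5 + 1/16
Find common denominator: (16 + 5)/(5*16) = 21/80
Combined rate = 21/80 job per hour
Time together = 1 / (21/80) = 80/21 hours

80/21


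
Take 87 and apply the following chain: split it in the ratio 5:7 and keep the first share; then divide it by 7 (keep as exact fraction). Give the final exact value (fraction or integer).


Start with 87.
Step 1: Split 5:7, first share = 87 * 5/12 = 145/4
Step 2: Divide by 7: 145/4 / 7 = 145/28
Final result = 145/28

145/28


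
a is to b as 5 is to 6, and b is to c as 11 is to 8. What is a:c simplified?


Given a:b = 5:6 and b:c = 11:8
Make b consistent. Multiply first ratio by 11: a:b = 55:66
Multiply second ratio by 6: b:c = 66:48
Now b = 66 in both, so a:b:c = 55:66:48
Therefore a:c = 55:48
Simplify by GCD: a:c = 55:48

55:48


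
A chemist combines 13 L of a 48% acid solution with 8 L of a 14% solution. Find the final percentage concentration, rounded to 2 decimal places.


Solute in mixture 1 = 48% of 13 L = 13*48/100 = 156/25 L
Solute in mixture 2 = 14% of 8 L = 8*14/100 = 28/25 L
Total solute = 156/25 + 28/25 = 184/25 L
Total volume = 13 + 8 = 21 L
Final concentration = 184/25/21 * 100 = 35.05%

35.05


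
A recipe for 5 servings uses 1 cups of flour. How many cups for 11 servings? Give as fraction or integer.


Original: 1 cups for 5 servings
Target servings = 11
Scaling factor = 11/5
New amount = 1 * 11/5
= 11/5
= 11/5 cups

11/5


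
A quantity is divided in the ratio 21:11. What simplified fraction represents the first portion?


Total parts = 21 + 11 = 32
First part fraction = 21/32
Simplify: 21/32 = 21/32

21/32


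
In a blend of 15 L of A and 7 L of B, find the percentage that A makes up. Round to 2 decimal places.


Volume of A = 15 L
Volume of B = 7 L
Total volume = 15 + 7 = 22 L
Percentage of A = (15/22) * 100
= 68.18%

68.18


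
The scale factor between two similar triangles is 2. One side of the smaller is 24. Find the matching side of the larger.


Similar triangles have proportional sides
Scale factor = 2
Smaller side = 24
Corresponding larger side = 24 * 2
= 48

48


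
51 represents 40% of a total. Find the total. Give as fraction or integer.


Given: 51 is 40% of the whole
Set up: 51 = 40/100 * whole
whole = 51 * 100 / 40
whole = 5100 / 40
whole = 255/2

255/2


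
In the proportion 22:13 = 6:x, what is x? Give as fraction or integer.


Setting up: 22/13 = 6/x
Cross multiply: 22 * x = 13 * 6
22x = 78
x = 78/22
x = 39/11

39/11


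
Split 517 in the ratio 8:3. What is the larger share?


Total parts = 8 + 3 = 11
Value per part = 517 / 11 = 47
First share = 8 * 47 = 376
Second share = 3 * 47 = 141
Larger share = 376

376


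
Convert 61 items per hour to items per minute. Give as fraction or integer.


Converting from per hour to per minute
Rate = 61 items per hour
Divide by 60: 61/60
= 61/60 items per minute

61/60


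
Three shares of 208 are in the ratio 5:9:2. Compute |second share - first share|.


Total parts = 5 + 9 + 2 = 16
Value per part = 208 / 16 = 13
Shares: 5*13=65, 9*13=117, 2*13=26
Second share = 117, first share = 65
Difference = |117 - 65| = 52

52


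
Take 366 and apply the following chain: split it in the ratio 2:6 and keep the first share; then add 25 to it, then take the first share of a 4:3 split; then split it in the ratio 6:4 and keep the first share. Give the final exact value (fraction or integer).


Start with 366.
Step 1: Split 2:6, first share = 366 * 2/8 = 183/2
Step 2: Add 25: 183/2+25=233/2; split 4:3 first = 233/2*4/7 = 466/7
Step 3: Split 6:4, first share = 466/7 * 6/10 = 1398/35
Final result = 1398/35

1398/35


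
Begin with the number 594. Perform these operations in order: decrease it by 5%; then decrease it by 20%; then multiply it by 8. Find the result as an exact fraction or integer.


Start with 594.
Step 1: Decrease by 5%: 594 * 95/100 = 5643/10
Step 2: Decrease by 20%: 5643/10 * 80/100 = 11286/25
Step 3: Multiply by 8: 11286/25 * 8 = 90288/25
Final result = 90288/25

90288/25


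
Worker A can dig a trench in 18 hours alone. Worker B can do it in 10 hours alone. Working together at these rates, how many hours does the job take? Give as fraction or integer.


Rate of A = 1/18 job per hour
Rate of B = 1/10 job per hour
Combined rate = 1/18 + 1/10
Find common denominator: (10 + 18)/(18*10) = 28/180
Combined rate = 7/45 job per hour
Time together = 1 / (7/45) = 45/7 hours

45/7


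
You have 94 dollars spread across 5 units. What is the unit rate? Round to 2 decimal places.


Total dollars = 94
Number of units = 5
Unit rate = 94 / 5
= 18.80 dollars per unit

18.80


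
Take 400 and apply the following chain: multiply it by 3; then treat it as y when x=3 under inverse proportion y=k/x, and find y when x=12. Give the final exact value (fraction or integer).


Start with 400.
Step 1: Multiply by 3: 400 * 3 = 1200
Step 2: Inverse prop: k = (1200)*3; new y = k/12 = 1200*3/12 = 300
Final result = 300

300


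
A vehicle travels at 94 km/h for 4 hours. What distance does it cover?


Using distance = speed * time
Speed = 94 km/h
Time = 4 hours
Distance = 94 * 4
= 376 km

376


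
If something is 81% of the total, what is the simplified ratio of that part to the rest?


Part = 81%, Remainder = 19%
Ratio = 81:19
GCD(81, 19) = 1
Simplify: 81:19 = 81:19

81:19


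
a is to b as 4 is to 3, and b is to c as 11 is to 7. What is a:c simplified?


Given a:b = 4:3 and b:c = 11:7
Make b consistent. Multiply first ratio by 11: a:b = 44:33
Multiply second ratio by 3: b:c = 33:21
Now b = 33 in both, so a:b:c = 44:33:21
Therefore a:c = 44:21
Simplify by GCD: a:c = 44:21

44:21


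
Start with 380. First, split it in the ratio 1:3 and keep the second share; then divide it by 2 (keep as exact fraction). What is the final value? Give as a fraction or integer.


Start with 380.
Step 1: Split 1:3, second share = 380 * 3/4 = 285
Step 2: Divide by 2: 285 / 2 = 285/2
Final result = 285/2

285/2


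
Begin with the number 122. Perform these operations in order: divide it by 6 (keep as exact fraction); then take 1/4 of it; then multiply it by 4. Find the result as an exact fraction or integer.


Start with 122.
Step 1: Divide by 6: 122 / 6 = 61/3
Step 2: Take 1/4: 61/3 * 1/4 = 61/12
Step 3: Multiply by 4: 61/12 * 4 = 61/3
Final result = 61/3

61/3


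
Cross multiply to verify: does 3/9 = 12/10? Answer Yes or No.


Cross multiply to check 3/9 = 12/10
Left cross product: 3 * 10 = 30
Right cross product: 9 * 12 = 108
30 != 108
Not equal, so proportions differ => No

No


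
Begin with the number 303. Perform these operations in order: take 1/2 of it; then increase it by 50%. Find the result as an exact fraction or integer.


Start with 303.
Step 1: Take 1/2: 303 * 1/2 = 303/2
Step 2: Increase by 50%: 303/2 * 150/100 = 909/4
Final result = 909/4

909/4


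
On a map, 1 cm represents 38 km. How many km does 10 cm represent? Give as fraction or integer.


Map scale: 1 cm = 38 km
Measured distance on map = 10 cm
Set up proportion: 10 * 38 / 1
= 380 / 1
= 380 km

380


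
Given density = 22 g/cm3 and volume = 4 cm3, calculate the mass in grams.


Using mass = density * volume
Density = 22 g/cm3
Volume = 4 cm3
Mass = 22 * 4
= 88 g

88


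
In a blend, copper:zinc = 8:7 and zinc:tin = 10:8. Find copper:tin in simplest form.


Given a:b = 8:7 and b:c = 10:8
Make b consistent. Multiply first ratio by 10: a:b = 80:70
Multiply second ratio by 7: b:c = 70:56
Now b = 70 in both, so a:b:c = 80:70:56
Therefore a:c = 80:56
Simplify by GCD: a:c = 10:7

10:7


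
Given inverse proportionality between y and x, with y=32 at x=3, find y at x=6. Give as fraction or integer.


Inverse proportion: y = k/x
Find k: k = 3 * 32 = 96
Compute y at x=6: y = 96/6
y = 16

16


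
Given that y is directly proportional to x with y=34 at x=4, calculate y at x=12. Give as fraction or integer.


Direct proportion: y = kx
Find k: k = 34/4 = 17/2
Compute y at x=12: y = 17/2 * 12
y = 102

102


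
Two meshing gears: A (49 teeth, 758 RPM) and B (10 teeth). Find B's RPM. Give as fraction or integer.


Gear ratio: teeth_A * RPM_A = teeth_B * RPM_B
49 * 758 = 10 * RPM_B
37142 = 10 * RPM_B
RPM_B = 37142 / 10
RPM_B = 18571/5

18571/5


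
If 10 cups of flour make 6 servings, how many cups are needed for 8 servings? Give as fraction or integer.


Original: 10 cups for 6 servings
Target servings = 8
Scaling factor = 8/6
New amount = 10 * 8/6
= 80/6
= 40/3 cups

40/3


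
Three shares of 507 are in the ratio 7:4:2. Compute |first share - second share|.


Total parts = 7 + 4 + 2 = 13
Value per part = 507 / 13 = 39
Shares: 7*39=273, 4*39=156, 2*39=78
First share = 273, second share = 156
Difference = |273 - 156| = 117

117


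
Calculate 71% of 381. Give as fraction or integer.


Compute 71% of 381
Convert percentage: 71% = 71/100
Multiply: 381 * 71/100
= 27051/100
= 27051/100

27051/100


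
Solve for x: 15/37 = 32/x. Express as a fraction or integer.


Setting up: 15/37 = 32/x
Cross multiply: 15 * x = 37 * 32
15x = 1184
x = 1184/15
x = 1184/15

1184/15


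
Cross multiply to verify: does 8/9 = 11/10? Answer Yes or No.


Cross multiply to check 8/9 = 11/10
Left cross product: 8 * 10 = 80
Right cross product: 9 * 11 = 99
80 != 99
Not equal, so proportions differ => No

No


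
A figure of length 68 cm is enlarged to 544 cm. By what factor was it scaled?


Original length = 68 cm
Scaled length = 544 cm
Scale factor = 544 / 68
= 8

8


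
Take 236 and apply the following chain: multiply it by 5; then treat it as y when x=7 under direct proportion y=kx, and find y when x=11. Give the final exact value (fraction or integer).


Start with 236.
Step 1: Multiply by 5: 236 * 5 = 1180
Step 2: Direct prop: k = (1180)/7; new y = k*11 = 1180*11/7 = 12980/7
Final result = 12980/7

12980/7


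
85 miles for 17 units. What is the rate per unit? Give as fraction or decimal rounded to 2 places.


Total miles = 85
Number of units = 17
Unit rate = 85 / 17
= 5 miles per unit

5


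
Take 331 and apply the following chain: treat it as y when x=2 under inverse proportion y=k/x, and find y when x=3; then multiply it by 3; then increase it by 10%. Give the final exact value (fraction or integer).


Start with 331.
Step 1: Inverse prop: k = (331)*2; new y = k/3 = 331*2/3 = 662/3
Step 2: Multiply by 3: 662/3 * 3 = 662
Step 3: Increase by 10%: 662 * 110/100 = 3641/5
Final result = 3641/5

3641/5


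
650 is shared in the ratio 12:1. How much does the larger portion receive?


Total parts = 12 + 1 = 13
Value per part = 650 / 13 = 50
First share = 12 * 50 = 600
Second share = 1 * 50 = 50
Larger share = 600

600


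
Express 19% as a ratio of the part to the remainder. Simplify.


Part = 19%, Remainder = 81%
Ratio = 19:81
GCD(19, 81) = 1
Simplify: 19:81 = 19:81

19:81


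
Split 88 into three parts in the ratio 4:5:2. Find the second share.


Ratio = 4:5:2
Total parts = 4 + 5 + 2 = 11
Value per part = 88 / 11 = 8
First share = 4 * 8 = 32
Middle share = 5 * 8 = 40
Third share = 2 * 8 = 16

40


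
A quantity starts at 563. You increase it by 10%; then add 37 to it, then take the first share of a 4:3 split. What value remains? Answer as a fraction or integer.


Start with 563.
Step 1: Increase by 10%: 563 * 110/100 = 6193/10
Step 2: Add 37: 6193/10+37=6563/10; split 4:3 first = 6563/10*4/7 = 13126/35
Final result = 13126/35

13126/35


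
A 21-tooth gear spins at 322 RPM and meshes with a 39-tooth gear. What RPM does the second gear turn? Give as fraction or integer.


Gear ratio: teeth_A * RPM_A = teeth_B * RPM_B
21 * 322 = 39 * RPM_B
6762 = 39 * RPM_B
RPM_B = 6762 / 39
RPM_B = 2254/13

2254/13


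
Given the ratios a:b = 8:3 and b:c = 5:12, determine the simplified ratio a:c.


Given a:b = 8:3 and b:c = 5:12
Make b consistent. Multiply first ratio by 5: a:b = 40:15
Multiply second ratio by 3: b:c = 15:36
Now b = 15 in both, so a:b:c = 40:15:36
Therefore a:c = 40:36
Simplify by GCD: a:c = 10:9

10:9


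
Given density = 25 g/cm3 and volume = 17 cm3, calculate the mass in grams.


Using mass = density * volume
Density = 25 g/cm3
Volume = 17 cm3
Mass = 25 * 17
= 425 g

425


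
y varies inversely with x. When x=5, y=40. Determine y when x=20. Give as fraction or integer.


Inverse proportion: y = k/x
Find k: k = 5 * 40 = 200
Compute y at x=20: y = 200/20
y = 10

10


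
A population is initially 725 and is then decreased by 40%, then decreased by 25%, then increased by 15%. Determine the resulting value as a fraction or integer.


Start: 725
Step 1: decrease by 40% => multiply by 60/100
  725 * 60/100 = 435
Step 2: decrease by 25% => multiply by 75/100
  435 * 75/100 = 1305/4
Step 3: increase by 15% => multiply by 115/100
  1305/4 * 115/100 = 6003/16
Final value = 6003/16

6003/16


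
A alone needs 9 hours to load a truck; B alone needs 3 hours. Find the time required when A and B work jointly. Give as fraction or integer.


Rate of A = 1/9 job per hour
Rate of B = 1/3 job per hour
Combined rate = 1/9 + 1/3
Find common denominator: (3 + 9)/(9*3) = 12/27
Combined rate = 4/9 job per hour
Time together = 1 / (4/9) = 9/4 hours

9/4


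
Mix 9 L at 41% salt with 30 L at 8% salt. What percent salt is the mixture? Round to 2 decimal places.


Solute in mixture 1 = 41% of 9 L = 9*41/100 = 369/100 L
Solute in mixture 2 = 8% of 30 L = 30*8/100 = 12/5 L
Total solute = 369/100 + 12/5 = 609/100 L
Total volume = 9 + 30 = 39 L
Final concentration = 609/100/39 * 100 = 15.62%

15.62


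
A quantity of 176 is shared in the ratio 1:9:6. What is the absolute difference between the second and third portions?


Total parts = 1 + 9 + 6 = 16
Value per part = 176 / 16 = 11
Shares: 1*11=11, 9*11=99, 6*11=66
Second share = 99, third share = 66
Difference = |99 - 66| = 33

33


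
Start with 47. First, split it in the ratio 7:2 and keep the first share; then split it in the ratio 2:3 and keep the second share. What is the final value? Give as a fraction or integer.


Start with 47.
Step 1: Split 7:2, first share = 47 * 7/9 = 329/9
Step 2: Split 2:3, second share = 329/9 * 3/5 = 329/15
Final result = 329/15

329/15


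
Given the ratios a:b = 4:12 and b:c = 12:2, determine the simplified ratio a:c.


Given a:b = 4:12 and b:c = 12:2
Make b consistent. Multiply first ratio by 12: a:b = 48:144
Multiply second ratio by 12: b:c = 144:24
Now b = 144 in both, so a:b:c = 48:144:24
Therefore a:c = 48:24
Simplify by GCD: a:c = 2:1

2:1


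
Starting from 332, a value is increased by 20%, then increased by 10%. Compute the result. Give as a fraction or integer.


Start: 332
Step 1: increase by 20% => multiply by 120/100
  332 * 120/100 = 1992/5
Step 2: increase by 10% => multiply by 110/100
  1992/5 * 110/100 = 10956/25
Final value = 10956/25

10956/25


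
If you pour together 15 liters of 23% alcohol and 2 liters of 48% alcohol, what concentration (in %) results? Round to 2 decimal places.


Solute in mixture 1 = 23% of 15 L = 15*23/100 = 69/20 L
Solute in mixture 2 = 48% of 2 L = 2*48/100 = 24/25 L
Total solute = 69/20 + 24/25 = 441/100 L
Total volume = 15 + 2 = 17 L
Final concentration = 441/100/17 * 100 = 25.94%

25.94


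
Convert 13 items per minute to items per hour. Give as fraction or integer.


Converting from per minute to per hour
Rate = 13 items per minute
Multiply by 60: 13 * 60
= 780 items per hour

780


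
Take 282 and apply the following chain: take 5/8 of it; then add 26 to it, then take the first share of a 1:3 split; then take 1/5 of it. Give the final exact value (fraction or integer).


Start with 282.
Step 1: Take 5/8: 282 * 5/8 = 705/4
Step 2: Add 26: 705/4+26=809/4; split 1:3 first = 809/4*1/4 = 809/16
Step 3: Take 1/5: 809/16 * 1/5 = 809/80
Final result = 809/80

809/80


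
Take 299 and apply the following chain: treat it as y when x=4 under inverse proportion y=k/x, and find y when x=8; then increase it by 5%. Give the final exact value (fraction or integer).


Start with 299.
Step 1: Inverse prop: k = (299)*4; new y = k/8 = 299*4/8 = 299/2
Step 2: Increase by 5%: 299/2 * 105/100 = 6279/40
Final result = 6279/40

6279/40


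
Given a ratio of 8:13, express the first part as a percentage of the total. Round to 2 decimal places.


Total parts = 8 + 13 = 21
First part fraction = 8/21
Percentage = (8/21) * 100
= 0.380952 * 100
= 38.10%

38.10


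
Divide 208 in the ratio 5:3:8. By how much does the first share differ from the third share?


Total parts = 5 + 3 + 8 = 16
Value per part = 208 / 16 = 13
Shares: 5*13=65, 3*13=39, 8*13=104
First share = 65, third share = 104
Difference = |65 - 104| = 39

39


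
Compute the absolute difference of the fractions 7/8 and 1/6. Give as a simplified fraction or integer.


Simplify: 7/8 = 7/8 and 1/6 = 1/6
Find common denominator: LCD = 24
Convert: 21/24 and 4/24
Difference = |21 - 4|/24 = 17/24
Simplified = 17/24

17/24


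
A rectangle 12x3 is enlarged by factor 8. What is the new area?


Original dimensions: 12 x 3
Enlargement factor = 8
New width = 12 * 8 = 96
New height = 3 * 8 = 24
New area = 96 * 24 = 2304

2304


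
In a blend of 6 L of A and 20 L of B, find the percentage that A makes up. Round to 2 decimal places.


Volume of A = 6 L
Volume of B = 20 L
Total volume = 6 + 20 = 26 L
Percentage of A = (6/26) * 100
= 23.08%

23.08


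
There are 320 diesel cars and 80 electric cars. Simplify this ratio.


Find GCD(320, 80)
GCD = 80
Divide both by 80: 320/80 = 4, 80/80 = 1
Simplified ratio = 4:1

4:1


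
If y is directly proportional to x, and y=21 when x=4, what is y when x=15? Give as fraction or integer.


Direct proportion: y = kx
Find k: k = 21/4 = 21/4
Compute y at x=15: y = 21/4 * 15
y = 315/4

315/4


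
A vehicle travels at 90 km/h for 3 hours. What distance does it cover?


Using distance = speed * time
Speed = 90 km/h
Time = 3 hours
Distance = 90 * 3
= 270 km

270


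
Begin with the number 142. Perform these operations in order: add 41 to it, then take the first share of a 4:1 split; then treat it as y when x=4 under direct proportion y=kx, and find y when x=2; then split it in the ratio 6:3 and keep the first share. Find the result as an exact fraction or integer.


Start with 142.
Step 1: Add 41: 142+41=183; split 4:1 first = 183*4/5 = 732/5
Step 2: Direct prop: k = (732/5)/4; new y = k*2 = 732/5*2/4 = 366/5
Step 3: Split 6:3, first share = 366/5 * 6/9 = 244/5
Final result = 244/5

244/5


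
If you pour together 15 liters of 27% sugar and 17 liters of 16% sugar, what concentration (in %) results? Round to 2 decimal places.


Solute in mixture 1 = 27% of 15 L = 15*27/100 = 81/20 L
Solute in mixture 2 = 16% of 17 L = 17*16/100 = 68/25 L
Total solute = 81/20 + 68/25 = 677/100 L
Total volume = 15 + 17 = 32 L
Final concentration = 677/100/32 * 100 = 21.16%

21.16


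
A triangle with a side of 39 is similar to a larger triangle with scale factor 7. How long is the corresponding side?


Similar triangles have proportional sides
Scale factor = 7
Smaller side = 39
Corresponding larger side = 39 * 7
= 273

273


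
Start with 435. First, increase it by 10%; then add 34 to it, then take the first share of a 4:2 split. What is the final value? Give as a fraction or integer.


Start with 435.
Step 1: Increase by 10%: 435 * 110/100 = 957/2
Step 2: Add 34: 957/2+34=1025/2; split 4:2 first = 1025/2*4/6 = 1025/3
Final result = 1025/3

1025/3


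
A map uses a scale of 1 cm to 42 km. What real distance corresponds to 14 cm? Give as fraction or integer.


Map scale: 1 cm = 42 km
Measured distance on map = 14 cm
Set up proportion: 14 * 42 / 1
= 588 / 1
= 588 km

588


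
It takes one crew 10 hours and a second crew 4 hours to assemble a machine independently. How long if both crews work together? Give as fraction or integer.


Rate of A = 1/10 job per hour
Rate of B = 1/4 job per hour
Combined rate = 1/10 + 1/4
Find common denominator: (4 + 10)/(10*4) = 14/40
Combined rate = 7/20 job per hour
Time together = 1 / (7/20) = 20/7 hours

20/7


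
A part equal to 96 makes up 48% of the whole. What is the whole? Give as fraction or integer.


Given: 96 is 48% of the whole
Set up: 96 = 48/100 * whole
whole = 96 * 100 / 48
whole = 9600 / 48
whole = 200

200


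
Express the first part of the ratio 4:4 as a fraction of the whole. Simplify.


Total parts = 4 + 4 = 8
First part fraction = 4/8
Simplify: 4/8 = 1/2

1/2


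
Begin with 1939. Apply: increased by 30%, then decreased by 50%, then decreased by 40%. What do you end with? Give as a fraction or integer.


Start: 1939
Step 1: increase by 30% => multiply by 130/100
  1939 * 130/100 = 25207/10
Step 2: decrease by 50% => multiply by 50/100
  25207/10 * 50/100 = 25207/20
Step 3: decrease by 40% => multiply by 60/100
  25207/20 * 60/100 = 75621/100
Final value = 75621/100

75621/100


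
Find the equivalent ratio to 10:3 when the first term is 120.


Original ratio: 10:3
First term target: 120
Scale factor = 120 / 10 = 12
Multiply second term: 3 * 12 = 36
Equivalent ratio = 120:36

120:36


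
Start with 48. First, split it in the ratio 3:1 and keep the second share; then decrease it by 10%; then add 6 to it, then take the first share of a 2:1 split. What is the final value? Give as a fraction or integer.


Start with 48.
Step 1: Split 3:1, second share = 48 * 1/4 = 12
Step 2: Decrease by 10%: 12 * 90/100 = 54/5
Step 3: Add 6: 54/5+6=84/5; split 2:1 first = 84/5*2/3 = 56/5
Final result = 56/5

56/5


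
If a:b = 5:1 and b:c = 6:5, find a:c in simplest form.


Given a:b = 5:1 and b:c = 6:5
Make b consistent. Multiply first ratio by 6: a:b = 30:6
Multiply second ratio by 1: b:c = 6:5
Now b = 6 in both, so a:b:c = 30:6:5
Therefore a:c = 30:5
Simplify by GCD: a:c = 6:1

6:1


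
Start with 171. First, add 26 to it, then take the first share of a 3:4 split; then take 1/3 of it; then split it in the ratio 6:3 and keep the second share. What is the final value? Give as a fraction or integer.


Start with 171.
Step 1: Add 26: 171+26=197; split 3:4 first = 197*3/7 = 591/7
Step 2: Take 1/3: 591/7 * 1/3 = 197/7
Step 3: Split 6:3, second share = 197/7 * 3/9 = 197/21
Final result = 197/21

197/21


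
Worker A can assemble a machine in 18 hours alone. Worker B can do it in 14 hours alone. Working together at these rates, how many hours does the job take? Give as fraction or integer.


Rate of A = 1/18 job per hour
Rate of B = 1/14 job per hour
Combined rate = 1/18 + 1/14
Find common denominator: (14 + 18)/(18*14) = 32/252
Combined rate = 8/63 job per hour
Time together = 1 / (8/63) = 63/8 hours

63/8


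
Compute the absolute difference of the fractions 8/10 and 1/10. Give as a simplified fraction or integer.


Simplify: 8/10 = 4/5 and 1/10 = 1/10
Find common denominator: LCD = 10
Convert: 8/10 and 1/10
Difference = |8 - 1|/10 = 7/10
Simplified = 7/10

7/10


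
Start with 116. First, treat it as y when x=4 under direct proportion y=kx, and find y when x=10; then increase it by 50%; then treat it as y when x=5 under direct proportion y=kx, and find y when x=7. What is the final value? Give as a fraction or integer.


Start with 116.
Step 1: Direct prop: k = (116)/4; new y = k*10 = 116*10/4 = 290
Step 2: Increase by 50%: 290 * 150/100 = 435
Step 3: Direct prop: k = (435)/5; new y = k*7 = 435*7/5 = 609
Final result = 609

609


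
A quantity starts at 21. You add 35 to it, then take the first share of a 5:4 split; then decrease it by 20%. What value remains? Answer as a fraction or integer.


Start with 21.
Step 1: Add 35: 21+35=56; split 5:4 first = 56*5/9 = 280/9
Step 2: Decrease by 20%: 280/9 * 80/100 = 224/9
Final result = 224/9

224/9


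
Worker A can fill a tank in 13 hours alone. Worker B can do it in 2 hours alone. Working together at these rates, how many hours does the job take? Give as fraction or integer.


Rate of A = 1/13 job per hour
Rate of B = 1/2 job per hour
Combined rate = 1/13 + 1/2
Find common denominator: (2 + 13)/(13*2) = 15/26
Combined rate = 15/26 job per hour
Time together = 1 / (15/26) = 26/15 hours

26/15


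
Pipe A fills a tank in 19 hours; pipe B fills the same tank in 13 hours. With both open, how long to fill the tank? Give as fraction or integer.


Rate of A = 1/19 job per hour
Rate of B = 1/13 job per hour
Combined rate = 1/19 + 1/13
Find common denominator: (13 + 19)/(19*13) = 32/247
Combined rate = 32/247 job per hour
Time together = 1 / (32/247) = 247/32 hours

247/32


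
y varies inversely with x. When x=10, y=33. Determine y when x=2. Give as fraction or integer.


Inverse proportion: y = k/x
Find k: k = 10 * 33 = 330
Compute y at x=2: y = 330/2
y = 165

165


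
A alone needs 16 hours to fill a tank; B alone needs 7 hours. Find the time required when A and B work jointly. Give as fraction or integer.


Rate of A = 1/16 job per hour
Rate of B = 1/7 job per hour
Combined rate = 1/16 + 1/7
Find common denominator: (7 + 16)/(16*7) = 23/112
Combined rate = 23/112 job per hour
Time together = 1 / (23/112) = 112/23 hours

112/23


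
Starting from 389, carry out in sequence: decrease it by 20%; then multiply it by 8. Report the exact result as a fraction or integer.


Start with 389.
Step 1: Decrease by 20%: 389 * 80/100 = 1556/5
Step 2: Multiply by 8: 1556/5 * 8 = 12448/5
Final result = 12448/5

12448/5


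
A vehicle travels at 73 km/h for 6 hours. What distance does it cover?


Using distance = speed * time
Speed = 73 km/h
Time = 6 hours
Distance = 73 * 6
= 438 km

438


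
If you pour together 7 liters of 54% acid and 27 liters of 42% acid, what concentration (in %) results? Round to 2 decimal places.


Solute in mixture 1 = 54% of 7 L = 7*54/100 = 189/50 L
Solute in mixture 2 = 42% of 27 L = 27*42/100 = 567/50 L
Total solute = 189/50 + 567/50 = 378/25 L
Total volume = 7 + 27 = 34 L
Final concentration = 378/25/34 * 100 = 44.47%

44.47


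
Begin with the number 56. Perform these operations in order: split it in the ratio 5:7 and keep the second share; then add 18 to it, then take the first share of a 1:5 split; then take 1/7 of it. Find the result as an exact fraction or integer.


Start with 56.
Step 1: Split 5:7, second share = 56 * 7/12 = 98/3
Step 2: Add 18: 98/3+18=152/3; split 1:5 first = 152/3*1/6 = 76/9
Step 3: Take 1/7: 76/9 * 1/7 = 76/63
Final result = 76/63

76/63


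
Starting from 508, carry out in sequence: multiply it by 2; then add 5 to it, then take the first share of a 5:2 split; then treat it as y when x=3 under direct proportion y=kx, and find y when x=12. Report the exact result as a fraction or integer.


Start with 508.
Step 1: Multiply by 2: 508 * 2 = 1016
Step 2: Add 5: 1016+5=1021; split 5:2 first = 1021*5/7 = 5105/7
Step 3: Direct prop: k = (5105/7)/3; new y = k*12 = 5105/7*12/3 = 20420/7
Final result = 20420/7

20420/7


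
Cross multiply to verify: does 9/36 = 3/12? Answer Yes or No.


Cross multiply to check 9/36 = 3/12
Left cross product: 9 * 12 = 108
Right cross product: 36 * 3 = 108
108 = 108
Equal, so proportions match => Yes

Yes


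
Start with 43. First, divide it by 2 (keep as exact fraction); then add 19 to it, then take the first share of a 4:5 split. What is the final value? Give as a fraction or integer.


Start with 43.
Step 1: Divide by 2: 43 / 2 = 43/2
Step 2: Add 19: 43/2+19=81/2; split 4:5 first = 81/2*4/9 = 18
Final result = 18

18


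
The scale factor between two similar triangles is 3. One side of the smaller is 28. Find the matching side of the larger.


Similar triangles have proportional sides
Scale factor = 3
Smaller side = 28
Corresponding larger side = 28 * 3
= 84

84


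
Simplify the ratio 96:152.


Find GCD(96, 152)
GCD = 8
Divide both by 8: 96/8 = 12, 152/8 = 19
Simplified ratio = 12:19

12:19


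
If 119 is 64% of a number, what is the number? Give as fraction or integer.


Given: 119 is 64% of the whole
Set up: 119 = 64/100 * whole
whole = 119 * 100 / 64
whole = 11900 / 64
whole = 2975/16

2975/16


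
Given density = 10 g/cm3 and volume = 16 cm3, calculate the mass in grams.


Using mass = density * volume
Density = 10 g/cm3
Volume = 16 cm3
Mass = 10 * 16
= 160 g

160


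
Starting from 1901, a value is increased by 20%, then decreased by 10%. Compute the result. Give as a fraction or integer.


Start: 1901
Step 1: increase by 20% => multiply by 120/100
  1901 * 120/100 = 11406/5
Step 2: decrease by 10% => multiply by 90/100
  11406/5 * 90/100 = 51327/25
Final value = 51327/25

51327/25


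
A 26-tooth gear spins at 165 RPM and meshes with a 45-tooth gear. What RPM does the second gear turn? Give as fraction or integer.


Gear ratio: teeth_A * RPM_A = teeth_B * RPM_B
26 * 165 = 45 * RPM_B
4290 = 45 * RPM_B
RPM_B = 4290 / 45
RPM_B = 286/3

286/3


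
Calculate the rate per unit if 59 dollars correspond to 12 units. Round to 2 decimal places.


Total dollars = 59
Number of units = 12
Unit rate = 59 / 12
= 4.92 dollars per unit

4.92


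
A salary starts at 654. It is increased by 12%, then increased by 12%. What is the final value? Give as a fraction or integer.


Start: 654
Step 1: increase by 12% => multiply by 112/100
  654 * 112/100 = 18312/25
Step 2: increase by 12% => multiply by 112/100
  18312/25 * 112/100 = 512736/625
Final value = 512736/625

512736/625


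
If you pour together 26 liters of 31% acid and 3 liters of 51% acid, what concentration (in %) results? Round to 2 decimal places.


Solute in mixture 1 = 31% of 26 L = 26*31/100 = 403/50 L
Solute in mixture 2 = 51% of 3 L = 3*51/100 = 153/100 L
Total solute = 403/50 + 153/100 = 959/100 L
Total volume = 26 + 3 = 29 L
Final concentration = 959/100/29 * 100 = 33.07%

33.07


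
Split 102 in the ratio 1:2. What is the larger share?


Total parts = 1 + 2 = 3
Value per part = 102 / 3 = 34
First share = 1 * 34 = 34
Second share = 2 * 34 = 68
Larger share = 68

68


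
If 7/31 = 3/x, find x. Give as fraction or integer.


Setting up: 7/31 = 3/x
Cross multiply: 7 * x = 31 * 3
7x = 93
x = 93/7
x = 93/7

93/7


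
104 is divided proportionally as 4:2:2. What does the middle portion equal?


Ratio = 4:2:2
Total parts = 4 + 2 + 2 = 8
Value per part = 104 / 8 = 13
First share = 4 * 13 = 52
Middle share = 2 * 13 = 26
Third share = 2 * 13 = 26

26


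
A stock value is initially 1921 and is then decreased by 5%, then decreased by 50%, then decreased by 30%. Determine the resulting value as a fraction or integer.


Start: 1921
Step 1: decrease by 5% => multiply by 95/100
  1921 * 95/100 = 36499/20
Step 2: decrease by 50% => multiply by 50/100
  36499/20 * 50/100 = 36499/40
Step 3: decrease by 30% => multiply by 70/100
  36499/40 * 70/100 = 255493/400
Final value = 255493/400

255493/400


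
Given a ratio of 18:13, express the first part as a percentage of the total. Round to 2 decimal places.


Total parts = 18 + 13 = 31
First part fraction = 18/31
Percentage = (18/31) * 100
= 0.580645 * 100
= 58.06%

58.06


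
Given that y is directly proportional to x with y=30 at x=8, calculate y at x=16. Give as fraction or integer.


Direct proportion: y = kx
Find k: k = 30/8 = 15/4
Compute y at x=16: y = 15/4 * 16
y = 60

60


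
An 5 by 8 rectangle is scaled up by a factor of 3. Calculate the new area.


Original dimensions: 5 x 8
Enlargement factor = 3
New width = 5 * 3 = 15
New height = 8 * 3 = 24
New area = 15 * 24 = 360

360


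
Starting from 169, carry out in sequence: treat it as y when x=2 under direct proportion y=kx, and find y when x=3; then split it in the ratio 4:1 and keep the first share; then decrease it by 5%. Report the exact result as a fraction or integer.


Start with 169.
Step 1: Direct prop: k = (169)/2; new y = k*3 = 169*3/2 = 507/2
Step 2: Split 4:1, first share = 507/2 * 4/5 = 1014/5
Step 3: Decrease by 5%: 1014/5 * 95/100 = 9633/50
Final result = 9633/50

9633/50


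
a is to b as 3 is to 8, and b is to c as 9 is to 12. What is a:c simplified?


Given a:b = 3:8 and b:c = 9:12
Make b consistent. Multiply first ratio by 9: a:b = 27:72
Multiply second ratio by 8: b:c = 72:96
Now b = 72 in both, so a:b:c = 27:72:96
Therefore a:c = 27:96
Simplify by GCD: a:c = 9:32

9:32


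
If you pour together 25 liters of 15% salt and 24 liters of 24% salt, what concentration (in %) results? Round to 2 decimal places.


Solute in mixture 1 = 15% of 25 L = 25*15/100 = 15/4 L
Solute in mixture 2 = 24% of 24 L = 24*24/100 = 144/25 L
Total solute = 15/4 + 144/25 = 951/100 L
Total volume = 25 + 24 = 49 L
Final concentration = 951/100/49 * 100 = 19.41%

19.41


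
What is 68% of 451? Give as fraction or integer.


Compute 68% of 451
Convert percentage: 68% = 68/100
Multiply: 451 * 68/100
= 30668/100
= 7667/25

7667/25


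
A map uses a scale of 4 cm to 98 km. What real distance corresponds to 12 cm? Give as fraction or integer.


Map scale: 4 cm = 98 km
Measured distance on map = 12 cm
Set up proportion: 12 * 98 / 4
= 1176 / 4
= 294 km

294


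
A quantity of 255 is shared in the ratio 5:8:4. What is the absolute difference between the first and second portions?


Total parts = 5 + 8 + 4 = 17
Value per part = 255 / 17 = 15
Shares: 5*15=75, 8*15=120, 4*15=60
First share = 75, second share = 120
Difference = |75 - 120| = 45

45


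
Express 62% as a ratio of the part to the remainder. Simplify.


Part = 62%, Remainder = 38%
Ratio = 62:38
GCD(62, 38) = 2
Simplify: 31:19 = 31:19

31:19


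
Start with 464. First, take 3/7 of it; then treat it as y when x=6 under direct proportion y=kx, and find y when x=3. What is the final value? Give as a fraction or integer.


Start with 464.
Step 1: Take 3/7: 464 * 3/7 = 1392/7
Step 2: Direct prop: k = (1392/7)/6; new y = k*3 = 1392/7*3/6 = 696/7
Final result = 696/7

696/7


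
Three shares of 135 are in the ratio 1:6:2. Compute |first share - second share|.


Total parts = 1 + 6 + 2 = 9
Value per part = 135 / 9 = 15
Shares: 1*15=15, 6*15=90, 2*15=30
First share = 15, second share = 90
Difference = |15 - 90| = 75

75


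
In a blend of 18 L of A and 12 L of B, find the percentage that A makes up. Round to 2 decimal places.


Volume of A = 18 L
Volume of B = 12 L
Total volume = 18 + 12 = 30 L
Percentage of A = (18/30) * 100
= 60.00%

60.00


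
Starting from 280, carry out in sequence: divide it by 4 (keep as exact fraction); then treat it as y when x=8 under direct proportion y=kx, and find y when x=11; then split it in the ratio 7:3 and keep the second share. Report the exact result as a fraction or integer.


Start with 280.
Step 1: Divide by 4: 280 / 4 = 70
Step 2: Direct prop: k = (70)/8; new y = k*11 = 70*11/8 = 385/4
Step 3: Split 7:3, second share = 385/4 * 3/10 = 231/8
Final result = 231/8

231/8


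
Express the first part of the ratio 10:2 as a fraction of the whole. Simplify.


Total parts = 10 + 2 = 12
First part fraction = 10/12
Simplify: 10/12 = 5/6

5/6


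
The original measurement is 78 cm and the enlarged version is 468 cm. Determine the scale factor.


Original length = 78 cm
Scaled length = 468 cm
Scale factor = 468 / 78
= 6

6


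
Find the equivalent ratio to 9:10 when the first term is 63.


Original ratio: 9:10
First term target: 63
Scale factor = 63 / 9 = 7
Multiply second term: 10 * 7 = 70
Equivalent ratio = 63:70

63:70


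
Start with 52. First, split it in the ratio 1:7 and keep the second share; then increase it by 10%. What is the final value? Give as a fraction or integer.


Start with 52.
Step 1: Split 1:7, second share = 52 * 7/8 = 91/2
Step 2: Increase by 10%: 91/2 * 110/100 = 1001/20
Final result = 1001/20

1001/20


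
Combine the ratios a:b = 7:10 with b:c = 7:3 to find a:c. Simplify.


Given a:b = 7:10 and b:c = 7:3
Make b consistent. Multiply first ratio by 7: a:b = 49:70
Multiply second ratio by 10: b:c = 70:30
Now b = 70 in both, so a:b:c = 49:70:30
Therefore a:c = 49:30
Simplify by GCD: a:c = 49:30

49:30


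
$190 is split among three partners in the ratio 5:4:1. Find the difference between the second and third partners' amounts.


Total parts = 5 + 4 + 1 = 10
Value per part = 190 / 10 = 19
Shares: 5*19=95, 4*19=76, 1*19=19
Second share = 76, third share = 19
Difference = |76 - 19| = 57

57
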